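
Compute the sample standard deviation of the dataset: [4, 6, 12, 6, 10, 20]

5.8538

Step 1: Compute the mean: 9.6667
Step 2: Sum of squared deviations from the mean: 171.3333
Step 3: Sample variance = 171.3333 / 5 = 34.2667
Step 4: Standard deviation = sqrt(34.2667) = 5.8538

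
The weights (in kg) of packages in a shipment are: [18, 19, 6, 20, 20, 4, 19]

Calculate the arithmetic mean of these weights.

15.1429

Step 1: Sum all values: 18 + 19 + 6 + 20 + 20 + 4 + 19 = 106
Step 2: Count the number of values: n = 7
Step 3: Mean = sum / n = 106 / 7 = 15.1429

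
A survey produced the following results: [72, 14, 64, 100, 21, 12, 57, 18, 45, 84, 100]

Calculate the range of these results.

88

Step 1: Identify the maximum value: max = 100
Step 2: Identify the minimum value: min = 12
Step 3: Range = max - min = 100 - 12 = 88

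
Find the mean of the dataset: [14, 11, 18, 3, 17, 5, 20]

12.5714

Step 1: Sum all values: 14 + 11 + 18 + 3 + 17 + 5 + 20 = 88
Step 2: Count the number of values: n = 7
Step 3: Mean = sum / n = 88 / 7 = 12.5714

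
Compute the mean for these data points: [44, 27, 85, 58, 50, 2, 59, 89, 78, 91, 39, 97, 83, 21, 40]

57.5333

Step 1: Sum all values: 44 + 27 + 85 + 58 + 50 + 2 + 59 + 89 + 78 + 91 + 39 + 97 + 83 + 21 + 40 = 863
Step 2: Count the number of values: n = 15
Step 3: Mean = sum / n = 863 / 15 = 57.5333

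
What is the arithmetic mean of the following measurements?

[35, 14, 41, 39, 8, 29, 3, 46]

26.875

Step 1: Sum all values: 35 + 14 + 41 + 39 + 8 + 29 + 3 + 46 = 215
Step 2: Count the number of values: n = 8
Step 3: Mean = sum / n = 215 / 8 = 26.875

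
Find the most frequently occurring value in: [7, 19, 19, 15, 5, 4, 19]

19

Step 1: Count the frequency of each value:
  4: appears 1 time(s)
  5: appears 1 time(s)
  7: appears 1 time(s)
  15: appears 1 time(s)
  19: appears 3 time(s)
Step 2: The value 19 appears most frequently (3 times).
Step 3: Mode = 19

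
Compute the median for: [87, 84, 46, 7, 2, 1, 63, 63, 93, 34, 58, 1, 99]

58

Step 1: Sort the data in ascending order: [1, 1, 2, 7, 34, 46, 58, 63, 63, 84, 87, 93, 99]
Step 2: The number of values is n = 13.
Step 3: Since n is odd, the median is the middle value at position 7: 58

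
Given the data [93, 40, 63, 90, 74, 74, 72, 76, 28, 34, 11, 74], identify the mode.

74

Step 1: Count the frequency of each value:
  11: appears 1 time(s)
  28: appears 1 time(s)
  34: appears 1 time(s)
  40: appears 1 time(s)
  63: appears 1 time(s)
  72: appears 1 time(s)
  74: appears 3 time(s)
  76: appears 1 time(s)
  90: appears 1 time(s)
  93: appears 1 time(s)
Step 2: The value 74 appears most frequently (3 times).
Step 3: Mode = 74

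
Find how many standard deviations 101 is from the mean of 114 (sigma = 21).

-0.619

Step 1: Recall the z-score formula: z = (x - mu) / sigma
Step 2: Substitute values: z = (101 - 114) / 21
Step 3: z = -13 / 21 = -0.619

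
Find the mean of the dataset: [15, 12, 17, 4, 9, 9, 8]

10.5714

Step 1: Sum all values: 15 + 12 + 17 + 4 + 9 + 9 + 8 = 74
Step 2: Count the number of values: n = 7
Step 3: Mean = sum / n = 74 / 7 = 10.5714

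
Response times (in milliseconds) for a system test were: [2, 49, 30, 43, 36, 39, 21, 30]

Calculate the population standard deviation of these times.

13.6908

Step 1: Compute the mean: 31.25
Step 2: Sum of squared deviations from the mean: 1499.5
Step 3: Population variance = 1499.5 / 8 = 187.4375
Step 4: Standard deviation = sqrt(187.4375) = 13.6908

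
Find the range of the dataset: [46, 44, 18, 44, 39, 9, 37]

37

Step 1: Identify the maximum value: max = 46
Step 2: Identify the minimum value: min = 9
Step 3: Range = max - min = 46 - 9 = 37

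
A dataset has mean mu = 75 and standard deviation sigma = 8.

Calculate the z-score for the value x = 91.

2

Step 1: Recall the z-score formula: z = (x - mu) / sigma
Step 2: Substitute values: z = (91 - 75) / 8
Step 3: z = 16 / 8 = 2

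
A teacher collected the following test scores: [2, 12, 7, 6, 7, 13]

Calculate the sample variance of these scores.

16.5667

Step 1: Compute the mean: (2 + 12 + 7 + 6 + 7 + 13) / 6 = 7.8333
Step 2: Compute squared deviations from the mean:
  (2 - 7.8333)^2 = 34.0278
  (12 - 7.8333)^2 = 17.3611
  (7 - 7.8333)^2 = 0.6944
  (6 - 7.8333)^2 = 3.3611
  (7 - 7.8333)^2 = 0.6944
  (13 - 7.8333)^2 = 26.6944
Step 3: Sum of squared deviations = 82.8333
Step 4: Sample variance = 82.8333 / 5 = 16.5667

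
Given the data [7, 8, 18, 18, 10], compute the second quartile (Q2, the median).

10

Step 1: Sort the data: [7, 8, 10, 18, 18]
Step 2: n = 5
Step 3: Q2 is the median. Since n is odd, it is the middle value at position 3: 10
Step 4: Q2 = 10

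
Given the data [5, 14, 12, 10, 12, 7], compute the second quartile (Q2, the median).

11

Step 1: Sort the data: [5, 7, 10, 12, 12, 14]
Step 2: n = 6
Step 3: Q2 is the median. Since n is even, it is the average of the values at positions 3 and 4:
  Q2 = (10 + 12) / 2 = 11
Step 4: Q2 = 11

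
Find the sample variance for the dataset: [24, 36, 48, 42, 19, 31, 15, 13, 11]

178.7778

Step 1: Compute the mean: (24 + 36 + 48 + 42 + 19 + 31 + 15 + 13 + 11) / 9 = 26.5556
Step 2: Compute squared deviations from the mean:
  (24 - 26.5556)^2 = 6.5309
  (36 - 26.5556)^2 = 89.1975
  (48 - 26.5556)^2 = 459.8642
  (42 - 26.5556)^2 = 238.5309
  (19 - 26.5556)^2 = 57.0864
  (31 - 26.5556)^2 = 19.7531
  (15 - 26.5556)^2 = 133.5309
  (13 - 26.5556)^2 = 183.7531
  (11 - 26.5556)^2 = 241.9753
Step 3: Sum of squared deviations = 1430.2222
Step 4: Sample variance = 1430.2222 / 8 = 178.7778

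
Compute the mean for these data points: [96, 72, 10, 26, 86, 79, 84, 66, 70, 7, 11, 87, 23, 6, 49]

51.4667

Step 1: Sum all values: 96 + 72 + 10 + 26 + 86 + 79 + 84 + 66 + 70 + 7 + 11 + 87 + 23 + 6 + 49 = 772
Step 2: Count the number of values: n = 15
Step 3: Mean = sum / n = 772 / 15 = 51.4667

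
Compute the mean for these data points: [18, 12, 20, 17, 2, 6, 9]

12

Step 1: Sum all values: 18 + 12 + 20 + 17 + 2 + 6 + 9 = 84
Step 2: Count the number of values: n = 7
Step 3: Mean = sum / n = 84 / 7 = 12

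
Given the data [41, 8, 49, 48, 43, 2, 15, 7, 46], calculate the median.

41

Step 1: Sort the data in ascending order: [2, 7, 8, 15, 41, 43, 46, 48, 49]
Step 2: The number of values is n = 9.
Step 3: Since n is odd, the median is the middle value at position 5: 41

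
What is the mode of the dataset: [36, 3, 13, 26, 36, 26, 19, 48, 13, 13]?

13

Step 1: Count the frequency of each value:
  3: appears 1 time(s)
  13: appears 3 time(s)
  19: appears 1 time(s)
  26: appears 2 time(s)
  36: appears 2 time(s)
  48: appears 1 time(s)
Step 2: The value 13 appears most frequently (3 times).
Step 3: Mode = 13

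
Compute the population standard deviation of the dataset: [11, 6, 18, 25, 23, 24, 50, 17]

12.3263

Step 1: Compute the mean: 21.75
Step 2: Sum of squared deviations from the mean: 1215.5
Step 3: Population variance = 1215.5 / 8 = 151.9375
Step 4: Standard deviation = sqrt(151.9375) = 12.3263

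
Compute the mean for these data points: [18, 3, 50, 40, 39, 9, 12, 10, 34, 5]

22

Step 1: Sum all values: 18 + 3 + 50 + 40 + 39 + 9 + 12 + 10 + 34 + 5 = 220
Step 2: Count the number of values: n = 10
Step 3: Mean = sum / n = 220 / 10 = 22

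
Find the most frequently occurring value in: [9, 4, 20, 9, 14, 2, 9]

9

Step 1: Count the frequency of each value:
  2: appears 1 time(s)
  4: appears 1 time(s)
  9: appears 3 time(s)
  14: appears 1 time(s)
  20: appears 1 time(s)
Step 2: The value 9 appears most frequently (3 times).
Step 3: Mode = 9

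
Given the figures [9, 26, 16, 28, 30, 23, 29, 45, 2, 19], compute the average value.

22.7

Step 1: Sum all values: 9 + 26 + 16 + 28 + 30 + 23 + 29 + 45 + 2 + 19 = 227
Step 2: Count the number of values: n = 10
Step 3: Mean = sum / n = 227 / 10 = 22.7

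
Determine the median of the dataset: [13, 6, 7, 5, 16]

7

Step 1: Sort the data in ascending order: [5, 6, 7, 13, 16]
Step 2: The number of values is n = 5.
Step 3: Since n is odd, the median is the middle value at position 3: 7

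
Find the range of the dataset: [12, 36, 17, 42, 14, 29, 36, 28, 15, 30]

30

Step 1: Identify the maximum value: max = 42
Step 2: Identify the minimum value: min = 12
Step 3: Range = max - min = 42 - 12 = 30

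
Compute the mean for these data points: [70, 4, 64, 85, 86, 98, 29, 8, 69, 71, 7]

53.7273

Step 1: Sum all values: 70 + 4 + 64 + 85 + 86 + 98 + 29 + 8 + 69 + 71 + 7 = 591
Step 2: Count the number of values: n = 11
Step 3: Mean = sum / n = 591 / 11 = 53.7273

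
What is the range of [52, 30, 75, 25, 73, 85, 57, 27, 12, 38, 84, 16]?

73

Step 1: Identify the maximum value: max = 85
Step 2: Identify the minimum value: min = 12
Step 3: Range = max - min = 85 - 12 = 73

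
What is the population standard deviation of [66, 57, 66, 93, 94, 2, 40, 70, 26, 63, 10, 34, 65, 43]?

26.6792

Step 1: Compute the mean: 52.0714
Step 2: Sum of squared deviations from the mean: 9964.9286
Step 3: Population variance = 9964.9286 / 14 = 711.7806
Step 4: Standard deviation = sqrt(711.7806) = 26.6792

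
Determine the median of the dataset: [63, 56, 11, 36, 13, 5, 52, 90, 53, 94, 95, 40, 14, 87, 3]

52

Step 1: Sort the data in ascending order: [3, 5, 11, 13, 14, 36, 40, 52, 53, 56, 63, 87, 90, 94, 95]
Step 2: The number of values is n = 15.
Step 3: Since n is odd, the median is the middle value at position 8: 52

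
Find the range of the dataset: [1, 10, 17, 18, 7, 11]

17

Step 1: Identify the maximum value: max = 18
Step 2: Identify the minimum value: min = 1
Step 3: Range = max - min = 18 - 1 = 17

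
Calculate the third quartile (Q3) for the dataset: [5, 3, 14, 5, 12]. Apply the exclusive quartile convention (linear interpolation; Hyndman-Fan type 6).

13

Step 1: Sort the data: [3, 5, 5, 12, 14]
Step 2: n = 5
Step 3: Using the exclusive quartile method:
  Q1 = 4
  Q2 (median) = 5
  Q3 = 13
  IQR = Q3 - Q1 = 13 - 4 = 9
Step 4: Q3 = 13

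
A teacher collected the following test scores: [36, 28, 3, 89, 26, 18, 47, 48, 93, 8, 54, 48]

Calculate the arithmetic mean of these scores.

41.5

Step 1: Sum all values: 36 + 28 + 3 + 89 + 26 + 18 + 47 + 48 + 93 + 8 + 54 + 48 = 498
Step 2: Count the number of values: n = 12
Step 3: Mean = sum / n = 498 / 12 = 41.5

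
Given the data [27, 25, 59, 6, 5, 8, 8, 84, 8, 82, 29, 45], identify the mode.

8

Step 1: Count the frequency of each value:
  5: appears 1 time(s)
  6: appears 1 time(s)
  8: appears 3 time(s)
  25: appears 1 time(s)
  27: appears 1 time(s)
  29: appears 1 time(s)
  45: appears 1 time(s)
  59: appears 1 time(s)
  82: appears 1 time(s)
  84: appears 1 time(s)
Step 2: The value 8 appears most frequently (3 times).
Step 3: Mode = 8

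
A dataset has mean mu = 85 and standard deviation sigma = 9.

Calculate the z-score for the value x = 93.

0.8889

Step 1: Recall the z-score formula: z = (x - mu) / sigma
Step 2: Substitute values: z = (93 - 85) / 9
Step 3: z = 8 / 9 = 0.8889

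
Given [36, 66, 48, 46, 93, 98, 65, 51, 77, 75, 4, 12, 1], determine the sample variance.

1010.7308

Step 1: Compute the mean: (36 + 66 + 48 + 46 + 93 + 98 + 65 + 51 + 77 + 75 + 4 + 12 + 1) / 13 = 51.6923
Step 2: Compute squared deviations from the mean:
  (36 - 51.6923)^2 = 246.2485
  (66 - 51.6923)^2 = 204.7101
  (48 - 51.6923)^2 = 13.6331
  (46 - 51.6923)^2 = 32.4024
  (93 - 51.6923)^2 = 1706.3254
  (98 - 51.6923)^2 = 2144.4024
  (65 - 51.6923)^2 = 177.0947
  (51 - 51.6923)^2 = 0.4793
  (77 - 51.6923)^2 = 640.4793
  (75 - 51.6923)^2 = 543.2485
  (4 - 51.6923)^2 = 2274.5562
  (12 - 51.6923)^2 = 1575.4793
  (1 - 51.6923)^2 = 2569.7101
Step 3: Sum of squared deviations = 12128.7692
Step 4: Sample variance = 12128.7692 / 12 = 1010.7308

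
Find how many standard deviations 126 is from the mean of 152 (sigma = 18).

-1.4444

Step 1: Recall the z-score formula: z = (x - mu) / sigma
Step 2: Substitute values: z = (126 - 152) / 18
Step 3: z = -26 / 18 = -1.4444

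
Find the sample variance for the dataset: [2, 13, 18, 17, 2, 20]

65.2

Step 1: Compute the mean: (2 + 13 + 18 + 17 + 2 + 20) / 6 = 12
Step 2: Compute squared deviations from the mean:
  (2 - 12)^2 = 100
  (13 - 12)^2 = 1
  (18 - 12)^2 = 36
  (17 - 12)^2 = 25
  (2 - 12)^2 = 100
  (20 - 12)^2 = 64
Step 3: Sum of squared deviations = 326
Step 4: Sample variance = 326 / 5 = 65.2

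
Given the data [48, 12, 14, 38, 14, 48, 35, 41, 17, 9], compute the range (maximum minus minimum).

39

Step 1: Identify the maximum value: max = 48
Step 2: Identify the minimum value: min = 9
Step 3: Range = max - min = 48 - 9 = 39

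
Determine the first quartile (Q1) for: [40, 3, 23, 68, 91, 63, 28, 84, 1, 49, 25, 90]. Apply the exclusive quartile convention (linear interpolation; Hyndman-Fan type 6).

23.5

Step 1: Sort the data: [1, 3, 23, 25, 28, 40, 49, 63, 68, 84, 90, 91]
Step 2: n = 12
Step 3: Using the exclusive quartile method:
  Q1 = 23.5
  Q2 (median) = 44.5
  Q3 = 80
  IQR = Q3 - Q1 = 80 - 23.5 = 56.5
Step 4: Q1 = 23.5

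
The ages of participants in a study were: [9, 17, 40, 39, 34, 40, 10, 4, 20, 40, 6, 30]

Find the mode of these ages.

40

Step 1: Count the frequency of each value:
  4: appears 1 time(s)
  6: appears 1 time(s)
  9: appears 1 time(s)
  10: appears 1 time(s)
  17: appears 1 time(s)
  20: appears 1 time(s)
  30: appears 1 time(s)
  34: appears 1 time(s)
  39: appears 1 time(s)
  40: appears 3 time(s)
Step 2: The value 40 appears most frequently (3 times).
Step 3: Mode = 40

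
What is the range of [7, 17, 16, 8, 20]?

13

Step 1: Identify the maximum value: max = 20
Step 2: Identify the minimum value: min = 7
Step 3: Range = max - min = 20 - 7 = 13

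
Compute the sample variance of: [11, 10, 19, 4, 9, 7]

25.6

Step 1: Compute the mean: (11 + 10 + 19 + 4 + 9 + 7) / 6 = 10
Step 2: Compute squared deviations from the mean:
  (11 - 10)^2 = 1
  (10 - 10)^2 = 0
  (19 - 10)^2 = 81
  (4 - 10)^2 = 36
  (9 - 10)^2 = 1
  (7 - 10)^2 = 9
Step 3: Sum of squared deviations = 128
Step 4: Sample variance = 128 / 5 = 25.6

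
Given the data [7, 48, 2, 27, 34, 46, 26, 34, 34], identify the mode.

34

Step 1: Count the frequency of each value:
  2: appears 1 time(s)
  7: appears 1 time(s)
  26: appears 1 time(s)
  27: appears 1 time(s)
  34: appears 3 time(s)
  46: appears 1 time(s)
  48: appears 1 time(s)
Step 2: The value 34 appears most frequently (3 times).
Step 3: Mode = 34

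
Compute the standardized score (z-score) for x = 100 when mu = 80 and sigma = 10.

2

Step 1: Recall the z-score formula: z = (x - mu) / sigma
Step 2: Substitute values: z = (100 - 80) / 10
Step 3: z = 20 / 10 = 2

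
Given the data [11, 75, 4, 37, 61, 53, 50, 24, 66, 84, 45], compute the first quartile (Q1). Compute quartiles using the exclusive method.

24

Step 1: Sort the data: [4, 11, 24, 37, 45, 50, 53, 61, 66, 75, 84]
Step 2: n = 11
Step 3: Using the exclusive quartile method:
  Q1 = 24
  Q2 (median) = 50
  Q3 = 66
  IQR = Q3 - Q1 = 66 - 24 = 42
Step 4: Q1 = 24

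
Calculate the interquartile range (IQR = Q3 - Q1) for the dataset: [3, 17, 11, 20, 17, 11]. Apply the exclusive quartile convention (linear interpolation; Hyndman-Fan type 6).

8.75

Step 1: Sort the data: [3, 11, 11, 17, 17, 20]
Step 2: n = 6
Step 3: Using the exclusive quartile method:
  Q1 = 9
  Q2 (median) = 14
  Q3 = 17.75
  IQR = Q3 - Q1 = 17.75 - 9 = 8.75
Step 4: IQR = 8.75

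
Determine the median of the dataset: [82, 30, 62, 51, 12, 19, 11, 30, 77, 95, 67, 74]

56.5

Step 1: Sort the data in ascending order: [11, 12, 19, 30, 30, 51, 62, 67, 74, 77, 82, 95]
Step 2: The number of values is n = 12.
Step 3: Since n is even, the median is the average of positions 6 and 7:
  Median = (51 + 62) / 2 = 56.5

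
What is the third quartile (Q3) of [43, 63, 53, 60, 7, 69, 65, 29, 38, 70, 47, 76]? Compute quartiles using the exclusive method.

68

Step 1: Sort the data: [7, 29, 38, 43, 47, 53, 60, 63, 65, 69, 70, 76]
Step 2: n = 12
Step 3: Using the exclusive quartile method:
  Q1 = 39.25
  Q2 (median) = 56.5
  Q3 = 68
  IQR = Q3 - Q1 = 68 - 39.25 = 28.75
Step 4: Q3 = 68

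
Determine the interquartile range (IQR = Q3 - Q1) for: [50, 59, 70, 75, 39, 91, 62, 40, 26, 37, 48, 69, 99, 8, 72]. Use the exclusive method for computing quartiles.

33

Step 1: Sort the data: [8, 26, 37, 39, 40, 48, 50, 59, 62, 69, 70, 72, 75, 91, 99]
Step 2: n = 15
Step 3: Using the exclusive quartile method:
  Q1 = 39
  Q2 (median) = 59
  Q3 = 72
  IQR = Q3 - Q1 = 72 - 39 = 33
Step 4: IQR = 33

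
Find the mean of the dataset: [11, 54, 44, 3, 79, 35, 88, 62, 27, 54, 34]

44.6364

Step 1: Sum all values: 11 + 54 + 44 + 3 + 79 + 35 + 88 + 62 + 27 + 54 + 34 = 491
Step 2: Count the number of values: n = 11
Step 3: Mean = sum / n = 491 / 11 = 44.6364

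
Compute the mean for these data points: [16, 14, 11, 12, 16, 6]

12.5

Step 1: Sum all values: 16 + 14 + 11 + 12 + 16 + 6 = 75
Step 2: Count the number of values: n = 6
Step 3: Mean = sum / n = 75 / 6 = 12.5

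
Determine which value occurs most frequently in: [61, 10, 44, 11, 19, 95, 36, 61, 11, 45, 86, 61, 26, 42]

61

Step 1: Count the frequency of each value:
  10: appears 1 time(s)
  11: appears 2 time(s)
  19: appears 1 time(s)
  26: appears 1 time(s)
  36: appears 1 time(s)
  42: appears 1 time(s)
  44: appears 1 time(s)
  45: appears 1 time(s)
  61: appears 3 time(s)
  86: appears 1 time(s)
  95: appears 1 time(s)
Step 2: The value 61 appears most frequently (3 times).
Step 3: Mode = 61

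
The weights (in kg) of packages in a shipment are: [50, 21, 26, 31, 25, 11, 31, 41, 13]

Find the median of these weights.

26

Step 1: Sort the data in ascending order: [11, 13, 21, 25, 26, 31, 31, 41, 50]
Step 2: The number of values is n = 9.
Step 3: Since n is odd, the median is the middle value at position 5: 26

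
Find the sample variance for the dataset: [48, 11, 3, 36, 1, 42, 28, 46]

373.8393

Step 1: Compute the mean: (48 + 11 + 3 + 36 + 1 + 42 + 28 + 46) / 8 = 26.875
Step 2: Compute squared deviations from the mean:
  (48 - 26.875)^2 = 446.2656
  (11 - 26.875)^2 = 252.0156
  (3 - 26.875)^2 = 570.0156
  (36 - 26.875)^2 = 83.2656
  (1 - 26.875)^2 = 669.5156
  (42 - 26.875)^2 = 228.7656
  (28 - 26.875)^2 = 1.2656
  (46 - 26.875)^2 = 365.7656
Step 3: Sum of squared deviations = 2616.875
Step 4: Sample variance = 2616.875 / 7 = 373.8393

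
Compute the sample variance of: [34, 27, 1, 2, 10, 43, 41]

325.619

Step 1: Compute the mean: (34 + 27 + 1 + 2 + 10 + 43 + 41) / 7 = 22.5714
Step 2: Compute squared deviations from the mean:
  (34 - 22.5714)^2 = 130.6122
  (27 - 22.5714)^2 = 19.6122
  (1 - 22.5714)^2 = 465.3265
  (2 - 22.5714)^2 = 423.1837
  (10 - 22.5714)^2 = 158.0408
  (43 - 22.5714)^2 = 417.3265
  (41 - 22.5714)^2 = 339.6122
Step 3: Sum of squared deviations = 1953.7143
Step 4: Sample variance = 1953.7143 / 6 = 325.619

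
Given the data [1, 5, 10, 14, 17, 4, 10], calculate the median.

10

Step 1: Sort the data in ascending order: [1, 4, 5, 10, 10, 14, 17]
Step 2: The number of values is n = 7.
Step 3: Since n is odd, the median is the middle value at position 4: 10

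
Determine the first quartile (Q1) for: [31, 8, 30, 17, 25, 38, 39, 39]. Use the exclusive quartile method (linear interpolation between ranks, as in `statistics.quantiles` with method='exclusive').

19

Step 1: Sort the data: [8, 17, 25, 30, 31, 38, 39, 39]
Step 2: n = 8
Step 3: Using the exclusive quartile method:
  Q1 = 19
  Q2 (median) = 30.5
  Q3 = 38.75
  IQR = Q3 - Q1 = 38.75 - 19 = 19.75
Step 4: Q1 = 19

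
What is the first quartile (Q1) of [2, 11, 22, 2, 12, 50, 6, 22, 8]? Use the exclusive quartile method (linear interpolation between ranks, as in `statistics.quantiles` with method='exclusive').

4

Step 1: Sort the data: [2, 2, 6, 8, 11, 12, 22, 22, 50]
Step 2: n = 9
Step 3: Using the exclusive quartile method:
  Q1 = 4
  Q2 (median) = 11
  Q3 = 22
  IQR = Q3 - Q1 = 22 - 4 = 18
Step 4: Q1 = 4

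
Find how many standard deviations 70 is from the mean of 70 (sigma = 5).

0

Step 1: Recall the z-score formula: z = (x - mu) / sigma
Step 2: Substitute values: z = (70 - 70) / 5
Step 3: z = 0 / 5 = 0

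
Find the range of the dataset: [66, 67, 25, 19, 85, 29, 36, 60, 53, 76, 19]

66

Step 1: Identify the maximum value: max = 85
Step 2: Identify the minimum value: min = 19
Step 3: Range = max - min = 85 - 19 = 66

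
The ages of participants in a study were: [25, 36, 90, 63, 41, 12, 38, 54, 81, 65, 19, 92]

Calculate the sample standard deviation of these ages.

27.2441

Step 1: Compute the mean: 51.3333
Step 2: Sum of squared deviations from the mean: 8164.6667
Step 3: Sample variance = 8164.6667 / 11 = 742.2424
Step 4: Standard deviation = sqrt(742.2424) = 27.2441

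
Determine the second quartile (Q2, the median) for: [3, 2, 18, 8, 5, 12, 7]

7

Step 1: Sort the data: [2, 3, 5, 7, 8, 12, 18]
Step 2: n = 7
Step 3: Q2 is the median. Since n is odd, it is the middle value at position 4: 7
Step 4: Q2 = 7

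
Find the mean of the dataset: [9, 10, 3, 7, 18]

9.4

Step 1: Sum all values: 9 + 10 + 3 + 7 + 18 = 47
Step 2: Count the number of values: n = 5
Step 3: Mean = sum / n = 47 / 5 = 9.4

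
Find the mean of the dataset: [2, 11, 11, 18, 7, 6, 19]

10.5714

Step 1: Sum all values: 2 + 11 + 11 + 18 + 7 + 6 + 19 = 74
Step 2: Count the number of values: n = 7
Step 3: Mean = sum / n = 74 / 7 = 10.5714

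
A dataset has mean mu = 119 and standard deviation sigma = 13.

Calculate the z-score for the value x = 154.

2.6923

Step 1: Recall the z-score formula: z = (x - mu) / sigma
Step 2: Substitute values: z = (154 - 119) / 13
Step 3: z = 35 / 13 = 2.6923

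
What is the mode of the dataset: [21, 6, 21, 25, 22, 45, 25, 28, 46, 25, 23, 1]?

25

Step 1: Count the frequency of each value:
  1: appears 1 time(s)
  6: appears 1 time(s)
  21: appears 2 time(s)
  22: appears 1 time(s)
  23: appears 1 time(s)
  25: appears 3 time(s)
  28: appears 1 time(s)
  45: appears 1 time(s)
  46: appears 1 time(s)
Step 2: The value 25 appears most frequently (3 times).
Step 3: Mode = 25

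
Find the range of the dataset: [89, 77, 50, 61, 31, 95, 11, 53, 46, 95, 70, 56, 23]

84

Step 1: Identify the maximum value: max = 95
Step 2: Identify the minimum value: min = 11
Step 3: Range = max - min = 95 - 11 = 84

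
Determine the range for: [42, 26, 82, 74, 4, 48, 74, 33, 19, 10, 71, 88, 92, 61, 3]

89

Step 1: Identify the maximum value: max = 92
Step 2: Identify the minimum value: min = 3
Step 3: Range = max - min = 92 - 3 = 89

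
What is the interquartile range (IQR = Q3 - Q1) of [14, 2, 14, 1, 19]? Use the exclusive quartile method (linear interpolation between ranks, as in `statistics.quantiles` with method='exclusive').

15

Step 1: Sort the data: [1, 2, 14, 14, 19]
Step 2: n = 5
Step 3: Using the exclusive quartile method:
  Q1 = 1.5
  Q2 (median) = 14
  Q3 = 16.5
  IQR = Q3 - Q1 = 16.5 - 1.5 = 15
Step 4: IQR = 15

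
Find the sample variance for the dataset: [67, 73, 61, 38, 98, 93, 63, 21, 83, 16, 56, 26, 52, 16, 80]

756.1714

Step 1: Compute the mean: (67 + 73 + 61 + 38 + 98 + 93 + 63 + 21 + 83 + 16 + 56 + 26 + 52 + 16 + 80) / 15 = 56.2
Step 2: Compute squared deviations from the mean:
  (67 - 56.2)^2 = 116.64
  (73 - 56.2)^2 = 282.24
  (61 - 56.2)^2 = 23.04
  (38 - 56.2)^2 = 331.24
  (98 - 56.2)^2 = 1747.24
  (93 - 56.2)^2 = 1354.24
  (63 - 56.2)^2 = 46.24
  (21 - 56.2)^2 = 1239.04
  (83 - 56.2)^2 = 718.24
  (16 - 56.2)^2 = 1616.04
  (56 - 56.2)^2 = 0.04
  (26 - 56.2)^2 = 912.04
  (52 - 56.2)^2 = 17.64
  (16 - 56.2)^2 = 1616.04
  (80 - 56.2)^2 = 566.44
Step 3: Sum of squared deviations = 10586.4
Step 4: Sample variance = 10586.4 / 14 = 756.1714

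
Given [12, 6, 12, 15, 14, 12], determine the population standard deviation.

2.8529

Step 1: Compute the mean: 11.8333
Step 2: Sum of squared deviations from the mean: 48.8333
Step 3: Population variance = 48.8333 / 6 = 8.1389
Step 4: Standard deviation = sqrt(8.1389) = 2.8529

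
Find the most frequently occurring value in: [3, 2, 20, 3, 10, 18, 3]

3

Step 1: Count the frequency of each value:
  2: appears 1 time(s)
  3: appears 3 time(s)
  10: appears 1 time(s)
  18: appears 1 time(s)
  20: appears 1 time(s)
Step 2: The value 3 appears most frequently (3 times).
Step 3: Mode = 3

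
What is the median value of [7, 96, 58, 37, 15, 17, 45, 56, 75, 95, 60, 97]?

57

Step 1: Sort the data in ascending order: [7, 15, 17, 37, 45, 56, 58, 60, 75, 95, 96, 97]
Step 2: The number of values is n = 12.
Step 3: Since n is even, the median is the average of positions 6 and 7:
  Median = (56 + 58) / 2 = 57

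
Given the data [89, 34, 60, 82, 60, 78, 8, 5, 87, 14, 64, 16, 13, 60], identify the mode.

60

Step 1: Count the frequency of each value:
  5: appears 1 time(s)
  8: appears 1 time(s)
  13: appears 1 time(s)
  14: appears 1 time(s)
  16: appears 1 time(s)
  34: appears 1 time(s)
  60: appears 3 time(s)
  64: appears 1 time(s)
  78: appears 1 time(s)
  82: appears 1 time(s)
  87: appears 1 time(s)
  89: appears 1 time(s)
Step 2: The value 60 appears most frequently (3 times).
Step 3: Mode = 60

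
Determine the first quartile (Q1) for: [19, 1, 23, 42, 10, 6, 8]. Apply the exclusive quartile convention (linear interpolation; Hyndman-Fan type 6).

6

Step 1: Sort the data: [1, 6, 8, 10, 19, 23, 42]
Step 2: n = 7
Step 3: Using the exclusive quartile method:
  Q1 = 6
  Q2 (median) = 10
  Q3 = 23
  IQR = Q3 - Q1 = 23 - 6 = 17
Step 4: Q1 = 6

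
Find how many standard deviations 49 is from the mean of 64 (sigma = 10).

-1.5

Step 1: Recall the z-score formula: z = (x - mu) / sigma
Step 2: Substitute values: z = (49 - 64) / 10
Step 3: z = -15 / 10 = -1.5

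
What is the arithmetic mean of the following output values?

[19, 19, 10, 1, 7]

11.2

Step 1: Sum all values: 19 + 19 + 10 + 1 + 7 = 56
Step 2: Count the number of values: n = 5
Step 3: Mean = sum / n = 56 / 5 = 11.2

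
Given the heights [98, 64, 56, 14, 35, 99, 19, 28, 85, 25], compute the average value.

52.3

Step 1: Sum all values: 98 + 64 + 56 + 14 + 35 + 99 + 19 + 28 + 85 + 25 = 523
Step 2: Count the number of values: n = 10
Step 3: Mean = sum / n = 523 / 10 = 52.3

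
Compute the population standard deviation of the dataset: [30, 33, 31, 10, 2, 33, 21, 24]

10.7703

Step 1: Compute the mean: 23
Step 2: Sum of squared deviations from the mean: 928
Step 3: Population variance = 928 / 8 = 116
Step 4: Standard deviation = sqrt(116) = 10.7703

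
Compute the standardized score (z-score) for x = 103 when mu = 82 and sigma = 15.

1.4

Step 1: Recall the z-score formula: z = (x - mu) / sigma
Step 2: Substitute values: z = (103 - 82) / 15
Step 3: z = 21 / 15 = 1.4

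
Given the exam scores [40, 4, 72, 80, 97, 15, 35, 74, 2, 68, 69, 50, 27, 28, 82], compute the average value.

49.5333

Step 1: Sum all values: 40 + 4 + 72 + 80 + 97 + 15 + 35 + 74 + 2 + 68 + 69 + 50 + 27 + 28 + 82 = 743
Step 2: Count the number of values: n = 15
Step 3: Mean = sum / n = 743 / 15 = 49.5333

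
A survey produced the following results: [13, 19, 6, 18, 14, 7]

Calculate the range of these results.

13

Step 1: Identify the maximum value: max = 19
Step 2: Identify the minimum value: min = 6
Step 3: Range = max - min = 19 - 6 = 13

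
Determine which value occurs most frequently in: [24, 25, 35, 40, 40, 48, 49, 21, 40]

40

Step 1: Count the frequency of each value:
  21: appears 1 time(s)
  24: appears 1 time(s)
  25: appears 1 time(s)
  35: appears 1 time(s)
  40: appears 3 time(s)
  48: appears 1 time(s)
  49: appears 1 time(s)
Step 2: The value 40 appears most frequently (3 times).
Step 3: Mode = 40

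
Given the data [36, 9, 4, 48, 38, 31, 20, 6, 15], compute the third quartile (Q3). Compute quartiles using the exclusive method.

37

Step 1: Sort the data: [4, 6, 9, 15, 20, 31, 36, 38, 48]
Step 2: n = 9
Step 3: Using the exclusive quartile method:
  Q1 = 7.5
  Q2 (median) = 20
  Q3 = 37
  IQR = Q3 - Q1 = 37 - 7.5 = 29.5
Step 4: Q3 = 37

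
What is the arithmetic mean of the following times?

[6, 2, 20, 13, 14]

11

Step 1: Sum all values: 6 + 2 + 20 + 13 + 14 = 55
Step 2: Count the number of values: n = 5
Step 3: Mean = sum / n = 55 / 5 = 11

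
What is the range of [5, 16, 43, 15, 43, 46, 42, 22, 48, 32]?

43

Step 1: Identify the maximum value: max = 48
Step 2: Identify the minimum value: min = 5
Step 3: Range = max - min = 48 - 5 = 43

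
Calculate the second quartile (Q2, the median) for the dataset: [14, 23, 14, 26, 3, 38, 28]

23

Step 1: Sort the data: [3, 14, 14, 23, 26, 28, 38]
Step 2: n = 7
Step 3: Q2 is the median. Since n is odd, it is the middle value at position 4: 23
Step 4: Q2 = 23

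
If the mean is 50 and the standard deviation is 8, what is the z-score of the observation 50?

0

Step 1: Recall the z-score formula: z = (x - mu) / sigma
Step 2: Substitute values: z = (50 - 50) / 8
Step 3: z = 0 / 8 = 0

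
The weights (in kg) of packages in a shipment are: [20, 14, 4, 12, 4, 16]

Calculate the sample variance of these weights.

42.2667

Step 1: Compute the mean: (20 + 14 + 4 + 12 + 4 + 16) / 6 = 11.6667
Step 2: Compute squared deviations from the mean:
  (20 - 11.6667)^2 = 69.4444
  (14 - 11.6667)^2 = 5.4444
  (4 - 11.6667)^2 = 58.7778
  (12 - 11.6667)^2 = 0.1111
  (4 - 11.6667)^2 = 58.7778
  (16 - 11.6667)^2 = 18.7778
Step 3: Sum of squared deviations = 211.3333
Step 4: Sample variance = 211.3333 / 5 = 42.2667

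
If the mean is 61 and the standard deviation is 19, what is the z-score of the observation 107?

2.4211

Step 1: Recall the z-score formula: z = (x - mu) / sigma
Step 2: Substitute values: z = (107 - 61) / 19
Step 3: z = 46 / 19 = 2.4211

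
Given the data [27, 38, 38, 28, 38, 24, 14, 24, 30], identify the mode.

38

Step 1: Count the frequency of each value:
  14: appears 1 time(s)
  24: appears 2 time(s)
  27: appears 1 time(s)
  28: appears 1 time(s)
  30: appears 1 time(s)
  38: appears 3 time(s)
Step 2: The value 38 appears most frequently (3 times).
Step 3: Mode = 38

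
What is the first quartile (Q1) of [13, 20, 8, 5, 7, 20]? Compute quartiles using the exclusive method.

6.5

Step 1: Sort the data: [5, 7, 8, 13, 20, 20]
Step 2: n = 6
Step 3: Using the exclusive quartile method:
  Q1 = 6.5
  Q2 (median) = 10.5
  Q3 = 20
  IQR = Q3 - Q1 = 20 - 6.5 = 13.5
Step 4: Q1 = 6.5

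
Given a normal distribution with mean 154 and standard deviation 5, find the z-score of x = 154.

0

Step 1: Recall the z-score formula: z = (x - mu) / sigma
Step 2: Substitute values: z = (154 - 154) / 5
Step 3: z = 0 / 5 = 0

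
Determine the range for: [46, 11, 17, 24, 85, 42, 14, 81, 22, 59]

74

Step 1: Identify the maximum value: max = 85
Step 2: Identify the minimum value: min = 11
Step 3: Range = max - min = 85 - 11 = 74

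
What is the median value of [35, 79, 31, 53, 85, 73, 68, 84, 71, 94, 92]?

73

Step 1: Sort the data in ascending order: [31, 35, 53, 68, 71, 73, 79, 84, 85, 92, 94]
Step 2: The number of values is n = 11.
Step 3: Since n is odd, the median is the middle value at position 6: 73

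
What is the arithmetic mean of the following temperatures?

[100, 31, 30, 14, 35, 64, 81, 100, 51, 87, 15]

55.2727

Step 1: Sum all values: 100 + 31 + 30 + 14 + 35 + 64 + 81 + 100 + 51 + 87 + 15 = 608
Step 2: Count the number of values: n = 11
Step 3: Mean = sum / n = 608 / 11 = 55.2727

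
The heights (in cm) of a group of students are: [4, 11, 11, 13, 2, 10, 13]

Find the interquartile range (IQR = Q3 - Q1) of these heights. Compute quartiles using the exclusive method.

9

Step 1: Sort the data: [2, 4, 10, 11, 11, 13, 13]
Step 2: n = 7
Step 3: Using the exclusive quartile method:
  Q1 = 4
  Q2 (median) = 11
  Q3 = 13
  IQR = Q3 - Q1 = 13 - 4 = 9
Step 4: IQR = 9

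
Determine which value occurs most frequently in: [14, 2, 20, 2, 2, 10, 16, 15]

2

Step 1: Count the frequency of each value:
  2: appears 3 time(s)
  10: appears 1 time(s)
  14: appears 1 time(s)
  15: appears 1 time(s)
  16: appears 1 time(s)
  20: appears 1 time(s)
Step 2: The value 2 appears most frequently (3 times).
Step 3: Mode = 2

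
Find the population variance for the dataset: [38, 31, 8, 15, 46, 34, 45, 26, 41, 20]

150.64

Step 1: Compute the mean: (38 + 31 + 8 + 15 + 46 + 34 + 45 + 26 + 41 + 20) / 10 = 30.4
Step 2: Compute squared deviations from the mean:
  (38 - 30.4)^2 = 57.76
  (31 - 30.4)^2 = 0.36
  (8 - 30.4)^2 = 501.76
  (15 - 30.4)^2 = 237.16
  (46 - 30.4)^2 = 243.36
  (34 - 30.4)^2 = 12.96
  (45 - 30.4)^2 = 213.16
  (26 - 30.4)^2 = 19.36
  (41 - 30.4)^2 = 112.36
  (20 - 30.4)^2 = 108.16
Step 3: Sum of squared deviations = 1506.4
Step 4: Population variance = 1506.4 / 10 = 150.64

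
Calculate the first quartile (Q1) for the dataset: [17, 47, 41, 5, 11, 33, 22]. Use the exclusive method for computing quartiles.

11

Step 1: Sort the data: [5, 11, 17, 22, 33, 41, 47]
Step 2: n = 7
Step 3: Using the exclusive quartile method:
  Q1 = 11
  Q2 (median) = 22
  Q3 = 41
  IQR = Q3 - Q1 = 41 - 11 = 30
Step 4: Q1 = 11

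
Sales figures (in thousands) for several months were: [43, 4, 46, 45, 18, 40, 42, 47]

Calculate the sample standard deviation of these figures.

15.8108

Step 1: Compute the mean: 35.625
Step 2: Sum of squared deviations from the mean: 1749.875
Step 3: Sample variance = 1749.875 / 7 = 249.9821
Step 4: Standard deviation = sqrt(249.9821) = 15.8108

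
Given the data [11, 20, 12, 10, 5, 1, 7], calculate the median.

10

Step 1: Sort the data in ascending order: [1, 5, 7, 10, 11, 12, 20]
Step 2: The number of values is n = 7.
Step 3: Since n is odd, the median is the middle value at position 4: 10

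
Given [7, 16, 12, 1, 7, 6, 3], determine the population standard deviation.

4.7466

Step 1: Compute the mean: 7.4286
Step 2: Sum of squared deviations from the mean: 157.7143
Step 3: Population variance = 157.7143 / 7 = 22.5306
Step 4: Standard deviation = sqrt(22.5306) = 4.7466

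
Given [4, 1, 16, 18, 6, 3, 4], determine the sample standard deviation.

6.7295

Step 1: Compute the mean: 7.4286
Step 2: Sum of squared deviations from the mean: 271.7143
Step 3: Sample variance = 271.7143 / 6 = 45.2857
Step 4: Standard deviation = sqrt(45.2857) = 6.7295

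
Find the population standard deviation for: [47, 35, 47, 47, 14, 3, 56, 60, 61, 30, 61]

18.6228

Step 1: Compute the mean: 41.9091
Step 2: Sum of squared deviations from the mean: 3814.9091
Step 3: Population variance = 3814.9091 / 11 = 346.8099
Step 4: Standard deviation = sqrt(346.8099) = 18.6228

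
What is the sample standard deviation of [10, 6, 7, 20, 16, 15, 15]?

5.1547

Step 1: Compute the mean: 12.7143
Step 2: Sum of squared deviations from the mean: 159.4286
Step 3: Sample variance = 159.4286 / 6 = 26.5714
Step 4: Standard deviation = sqrt(26.5714) = 5.1547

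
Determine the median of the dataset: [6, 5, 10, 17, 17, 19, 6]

10

Step 1: Sort the data in ascending order: [5, 6, 6, 10, 17, 17, 19]
Step 2: The number of values is n = 7.
Step 3: Since n is odd, the median is the middle value at position 4: 10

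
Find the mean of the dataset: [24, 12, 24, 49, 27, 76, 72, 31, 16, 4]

33.5

Step 1: Sum all values: 24 + 12 + 24 + 49 + 27 + 76 + 72 + 31 + 16 + 4 = 335
Step 2: Count the number of values: n = 10
Step 3: Mean = sum / n = 335 / 10 = 33.5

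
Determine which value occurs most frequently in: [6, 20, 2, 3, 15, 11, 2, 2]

2

Step 1: Count the frequency of each value:
  2: appears 3 time(s)
  3: appears 1 time(s)
  6: appears 1 time(s)
  11: appears 1 time(s)
  15: appears 1 time(s)
  20: appears 1 time(s)
Step 2: The value 2 appears most frequently (3 times).
Step 3: Mode = 2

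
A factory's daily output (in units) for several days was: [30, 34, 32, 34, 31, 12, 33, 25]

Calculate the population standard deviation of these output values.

6.9361

Step 1: Compute the mean: 28.875
Step 2: Sum of squared deviations from the mean: 384.875
Step 3: Population variance = 384.875 / 8 = 48.1094
Step 4: Standard deviation = sqrt(48.1094) = 6.9361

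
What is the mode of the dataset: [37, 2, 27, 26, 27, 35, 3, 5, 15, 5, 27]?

27

Step 1: Count the frequency of each value:
  2: appears 1 time(s)
  3: appears 1 time(s)
  5: appears 2 time(s)
  15: appears 1 time(s)
  26: appears 1 time(s)
  27: appears 3 time(s)
  35: appears 1 time(s)
  37: appears 1 time(s)
Step 2: The value 27 appears most frequently (3 times).
Step 3: Mode = 27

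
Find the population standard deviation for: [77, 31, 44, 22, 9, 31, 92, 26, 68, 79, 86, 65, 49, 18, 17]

27.087

Step 1: Compute the mean: 47.6
Step 2: Sum of squared deviations from the mean: 11005.6
Step 3: Population variance = 11005.6 / 15 = 733.7067
Step 4: Standard deviation = sqrt(733.7067) = 27.087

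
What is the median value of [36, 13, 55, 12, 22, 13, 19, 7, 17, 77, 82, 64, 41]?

22

Step 1: Sort the data in ascending order: [7, 12, 13, 13, 17, 19, 22, 36, 41, 55, 64, 77, 82]
Step 2: The number of values is n = 13.
Step 3: Since n is odd, the median is the middle value at position 7: 22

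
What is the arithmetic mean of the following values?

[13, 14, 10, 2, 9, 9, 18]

10.7143

Step 1: Sum all values: 13 + 14 + 10 + 2 + 9 + 9 + 18 = 75
Step 2: Count the number of values: n = 7
Step 3: Mean = sum / n = 75 / 7 = 10.7143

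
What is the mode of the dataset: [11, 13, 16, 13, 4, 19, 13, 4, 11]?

13

Step 1: Count the frequency of each value:
  4: appears 2 time(s)
  11: appears 2 time(s)
  13: appears 3 time(s)
  16: appears 1 time(s)
  19: appears 1 time(s)
Step 2: The value 13 appears most frequently (3 times).
Step 3: Mode = 13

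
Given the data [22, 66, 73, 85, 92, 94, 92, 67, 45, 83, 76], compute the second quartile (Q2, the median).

76

Step 1: Sort the data: [22, 45, 66, 67, 73, 76, 83, 85, 92, 92, 94]
Step 2: n = 11
Step 3: Q2 is the median. Since n is odd, it is the middle value at position 6: 76
Step 4: Q2 = 76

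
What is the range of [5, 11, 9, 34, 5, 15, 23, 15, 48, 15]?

43

Step 1: Identify the maximum value: max = 48
Step 2: Identify the minimum value: min = 5
Step 3: Range = max - min = 48 - 5 = 43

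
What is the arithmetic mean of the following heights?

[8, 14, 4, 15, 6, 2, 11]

8.5714

Step 1: Sum all values: 8 + 14 + 4 + 15 + 6 + 2 + 11 = 60
Step 2: Count the number of values: n = 7
Step 3: Mean = sum / n = 60 / 7 = 8.5714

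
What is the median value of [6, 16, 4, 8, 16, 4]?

7

Step 1: Sort the data in ascending order: [4, 4, 6, 8, 16, 16]
Step 2: The number of values is n = 6.
Step 3: Since n is even, the median is the average of positions 3 and 4:
  Median = (6 + 8) / 2 = 7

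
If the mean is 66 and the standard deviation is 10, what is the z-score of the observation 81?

1.5

Step 1: Recall the z-score formula: z = (x - mu) / sigma
Step 2: Substitute values: z = (81 - 66) / 10
Step 3: z = 15 / 10 = 1.5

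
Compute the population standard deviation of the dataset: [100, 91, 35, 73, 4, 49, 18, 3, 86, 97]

36.7102

Step 1: Compute the mean: 55.6
Step 2: Sum of squared deviations from the mean: 13476.4
Step 3: Population variance = 13476.4 / 10 = 1347.64
Step 4: Standard deviation = sqrt(1347.64) = 36.7102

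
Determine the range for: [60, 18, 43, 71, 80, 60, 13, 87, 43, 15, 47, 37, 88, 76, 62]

75

Step 1: Identify the maximum value: max = 88
Step 2: Identify the minimum value: min = 13
Step 3: Range = max - min = 88 - 13 = 75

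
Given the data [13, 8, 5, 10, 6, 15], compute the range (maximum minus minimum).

10

Step 1: Identify the maximum value: max = 15
Step 2: Identify the minimum value: min = 5
Step 3: Range = max - min = 15 - 5 = 10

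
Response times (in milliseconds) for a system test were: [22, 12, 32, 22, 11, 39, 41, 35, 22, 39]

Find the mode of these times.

22

Step 1: Count the frequency of each value:
  11: appears 1 time(s)
  12: appears 1 time(s)
  22: appears 3 time(s)
  32: appears 1 time(s)
  35: appears 1 time(s)
  39: appears 2 time(s)
  41: appears 1 time(s)
Step 2: The value 22 appears most frequently (3 times).
Step 3: Mode = 22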